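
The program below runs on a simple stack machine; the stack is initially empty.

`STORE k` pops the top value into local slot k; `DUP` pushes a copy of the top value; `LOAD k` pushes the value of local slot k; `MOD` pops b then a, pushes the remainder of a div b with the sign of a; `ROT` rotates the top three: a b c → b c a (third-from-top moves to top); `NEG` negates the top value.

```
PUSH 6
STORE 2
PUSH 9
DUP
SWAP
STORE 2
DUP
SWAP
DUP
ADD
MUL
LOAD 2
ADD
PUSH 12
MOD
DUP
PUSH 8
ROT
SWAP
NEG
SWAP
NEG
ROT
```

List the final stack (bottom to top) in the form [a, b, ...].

PUSH 6  : [6]
STORE 2 : []
PUSH 9  : [9]
DUP     : [9, 9]
SWAP    : [9, 9]
STORE 2 : [9]
DUP     : [9, 9]
SWAP    : [9, 9]
DUP     : [9, 9, 9]
ADD     : [9, 18]
MUL     : [162]
LOAD 2  : [162, 9]
ADD     : [171]
PUSH 12 : [171, 12]
MOD     : [3]
DUP     : [3, 3]
PUSH 8  : [3, 3, 8]
ROT     : [3, 8, 3]
SWAP    : [3, 3, 8]
NEG     : [3, 3, -8]
SWAP    : [3, -8, 3]
NEG     : [3, -8, -3]
ROT     : [-8, -3, 3]

[-8, -3, 3]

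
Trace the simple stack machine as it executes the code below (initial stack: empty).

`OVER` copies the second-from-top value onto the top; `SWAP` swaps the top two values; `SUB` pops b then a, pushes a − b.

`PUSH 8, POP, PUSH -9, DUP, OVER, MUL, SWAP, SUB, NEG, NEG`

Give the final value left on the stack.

90

PUSH 8   [8]
POP      []
PUSH -9  [-9]
DUP      [-9, -9]
OVER     [-9, -9, -9]
MUL      [-9, 81]
SWAP     [81, -9]
SUB      [90]
NEG      [-90]
NEG      [90]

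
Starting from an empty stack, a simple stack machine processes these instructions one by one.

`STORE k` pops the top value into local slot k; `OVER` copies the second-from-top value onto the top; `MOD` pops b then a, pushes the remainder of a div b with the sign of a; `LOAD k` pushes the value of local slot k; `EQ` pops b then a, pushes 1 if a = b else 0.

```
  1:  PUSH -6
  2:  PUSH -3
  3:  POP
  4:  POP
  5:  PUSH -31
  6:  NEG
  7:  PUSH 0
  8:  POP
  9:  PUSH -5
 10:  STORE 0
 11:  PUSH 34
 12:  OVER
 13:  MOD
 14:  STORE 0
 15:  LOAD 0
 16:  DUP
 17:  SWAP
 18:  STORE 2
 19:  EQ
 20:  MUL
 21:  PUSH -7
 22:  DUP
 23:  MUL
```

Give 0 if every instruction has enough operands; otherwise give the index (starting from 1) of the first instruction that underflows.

PUSH -6  -> [-6]
PUSH -3  -> [-6, -3]
POP      -> [-6]
POP      -> []
PUSH -31 -> [-31]
NEG      -> [31]
PUSH 0   -> [31, 0]
POP      -> [31]
PUSH -5  -> [31, -5]
STORE 0  -> [31]
PUSH 34  -> [31, 34]
OVER     -> [31, 34, 31]
MOD      -> [31, 3]
STORE 0  -> [31]
LOAD 0   -> [31, 3]
DUP      -> [31, 3, 3]
SWAP     -> [31, 3, 3]
STORE 2  -> [31, 3]
EQ       -> [0]
MUL  — needs 2 operands, stack has 1 → underflow

20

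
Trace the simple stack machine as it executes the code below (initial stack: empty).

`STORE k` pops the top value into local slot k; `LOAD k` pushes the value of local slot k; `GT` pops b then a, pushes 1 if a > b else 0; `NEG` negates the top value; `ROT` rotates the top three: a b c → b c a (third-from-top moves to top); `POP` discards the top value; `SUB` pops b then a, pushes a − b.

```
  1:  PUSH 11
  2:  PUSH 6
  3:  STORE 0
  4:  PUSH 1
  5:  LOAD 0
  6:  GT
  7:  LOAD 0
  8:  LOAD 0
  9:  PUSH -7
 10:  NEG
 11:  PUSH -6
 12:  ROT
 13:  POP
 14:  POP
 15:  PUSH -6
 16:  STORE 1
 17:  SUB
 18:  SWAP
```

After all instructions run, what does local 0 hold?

6

PUSH 11  11
PUSH 6   11 6
STORE 0  11
PUSH 1   11 1
LOAD 0   11 1 6
GT       11 0
LOAD 0   11 0 6
LOAD 0   11 0 6 6
PUSH -7  11 0 6 6 -7
NEG      11 0 6 6 7
PUSH -6  11 0 6 6 7 -6
ROT      11 0 6 7 -6 6
POP      11 0 6 7 -6
POP      11 0 6 7
PUSH -6  11 0 6 7 -6
STORE 1  11 0 6 7
SUB      11 0 -1
SWAP     11 -1 0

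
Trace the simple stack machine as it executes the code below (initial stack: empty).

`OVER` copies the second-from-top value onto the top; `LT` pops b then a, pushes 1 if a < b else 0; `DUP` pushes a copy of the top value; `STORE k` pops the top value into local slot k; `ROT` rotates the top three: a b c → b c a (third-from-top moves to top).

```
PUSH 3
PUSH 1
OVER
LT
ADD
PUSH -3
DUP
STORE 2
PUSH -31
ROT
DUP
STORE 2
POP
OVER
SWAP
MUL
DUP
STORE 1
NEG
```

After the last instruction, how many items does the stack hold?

PUSH 3   → 3
PUSH 1   → 3 1
OVER     → 3 1 3
LT       → 3 1
ADD      → 4
PUSH -3  → 4 -3
DUP      → 4 -3 -3
STORE 2  → 4 -3
PUSH -31 → 4 -3 -31
ROT      → -3 -31 4
DUP      → -3 -31 4 4
STORE 2  → -3 -31 4
POP      → -3 -31
OVER     → -3 -31 -3
SWAP     → -3 -3 -31
MUL      → -3 93
DUP      → -3 93 93
STORE 1  → -3 93
NEG      → -3 -93

2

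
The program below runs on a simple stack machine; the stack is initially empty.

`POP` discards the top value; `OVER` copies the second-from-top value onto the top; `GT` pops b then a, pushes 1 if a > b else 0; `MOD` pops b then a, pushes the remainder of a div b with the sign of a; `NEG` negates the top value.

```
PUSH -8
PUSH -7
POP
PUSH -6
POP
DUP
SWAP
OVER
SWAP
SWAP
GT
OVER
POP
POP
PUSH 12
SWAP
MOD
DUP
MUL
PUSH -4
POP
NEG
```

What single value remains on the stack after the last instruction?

PUSH -8 -> [-8]
PUSH -7 -> [-8, -7]
POP     -> [-8]
PUSH -6 -> [-8, -6]
POP     -> [-8]
DUP     -> [-8, -8]
SWAP    -> [-8, -8]
OVER    -> [-8, -8, -8]
SWAP    -> [-8, -8, -8]
SWAP    -> [-8, -8, -8]
GT      -> [-8, 0]
OVER    -> [-8, 0, -8]
POP     -> [-8, 0]
POP     -> [-8]
PUSH 12 -> [-8, 12]
SWAP    -> [12, -8]
MOD     -> [4]
DUP     -> [4, 4]
MUL     -> [16]
PUSH -4 -> [16, -4]
POP     -> [16]
NEG     -> [-16]

-16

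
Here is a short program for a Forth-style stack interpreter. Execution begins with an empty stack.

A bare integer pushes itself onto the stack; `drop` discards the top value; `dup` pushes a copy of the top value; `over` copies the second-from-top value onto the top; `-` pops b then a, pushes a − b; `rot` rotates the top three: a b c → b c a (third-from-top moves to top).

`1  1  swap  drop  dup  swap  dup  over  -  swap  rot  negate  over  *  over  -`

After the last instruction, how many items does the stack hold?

3

1      → [1]
1      → [1, 1]
swap   → [1, 1]
drop   → [1]
dup    → [1, 1]
swap   → [1, 1]
dup    → [1, 1, 1]
over   → [1, 1, 1, 1]
-      → [1, 1, 0]
swap   → [1, 0, 1]
rot    → [0, 1, 1]
negate → [0, 1, -1]
over   → [0, 1, -1, 1]
*      → [0, 1, -1]
over   → [0, 1, -1, 1]
-      → [0, 1, -2]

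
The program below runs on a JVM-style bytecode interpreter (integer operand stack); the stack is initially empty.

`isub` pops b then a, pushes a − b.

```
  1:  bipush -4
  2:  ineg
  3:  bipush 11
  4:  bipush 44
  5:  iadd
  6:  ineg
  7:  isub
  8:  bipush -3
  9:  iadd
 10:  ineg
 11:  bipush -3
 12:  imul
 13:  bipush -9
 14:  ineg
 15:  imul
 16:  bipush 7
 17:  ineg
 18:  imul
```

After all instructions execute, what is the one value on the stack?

bipush -4  -4
ineg       4
bipush 11  4 11
bipush 44  4 11 44
iadd       4 55
ineg       4 -55
isub       59
bipush -3  59 -3
iadd       56
ineg       -56
bipush -3  -56 -3
imul       168
bipush -9  168 -9
ineg       168 9
imul       1512
bipush 7   1512 7
ineg       1512 -7
imul       -10584

-10584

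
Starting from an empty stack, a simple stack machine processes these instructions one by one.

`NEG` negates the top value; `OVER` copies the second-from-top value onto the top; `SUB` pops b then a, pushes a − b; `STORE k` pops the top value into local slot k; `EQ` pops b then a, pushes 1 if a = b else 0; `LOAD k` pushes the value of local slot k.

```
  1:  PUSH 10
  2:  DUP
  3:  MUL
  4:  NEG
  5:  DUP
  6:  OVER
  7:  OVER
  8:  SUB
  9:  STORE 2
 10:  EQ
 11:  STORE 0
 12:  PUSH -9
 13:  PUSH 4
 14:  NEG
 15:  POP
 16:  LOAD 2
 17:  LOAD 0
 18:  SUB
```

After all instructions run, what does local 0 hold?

1

PUSH 10 → 10
DUP     → 10 10
MUL     → 100
NEG     → -100
DUP     → -100 -100
OVER    → -100 -100 -100
OVER    → -100 -100 -100 -100
SUB     → -100 -100 0
STORE 2 → -100 -100
EQ      → 1
STORE 0 → (empty)
PUSH -9 → -9
PUSH 4  → -9 4
NEG     → -9 -4
POP     → -9
LOAD 2  → -9 0
LOAD 0  → -9 0 1
SUB     → -9 -1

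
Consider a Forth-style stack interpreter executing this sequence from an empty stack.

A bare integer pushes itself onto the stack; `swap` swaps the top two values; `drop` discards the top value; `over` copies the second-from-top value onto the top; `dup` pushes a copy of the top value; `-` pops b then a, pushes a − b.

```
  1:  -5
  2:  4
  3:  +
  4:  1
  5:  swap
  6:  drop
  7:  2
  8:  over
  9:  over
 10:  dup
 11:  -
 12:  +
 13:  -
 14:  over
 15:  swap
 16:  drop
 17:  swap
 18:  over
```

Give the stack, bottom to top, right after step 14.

[1, 1, 1]

-5    [-5]
4     [-5, 4]
+     [-1]
1     [-1, 1]
swap  [1, -1]
drop  [1]
2     [1, 2]
over  [1, 2, 1]
over  [1, 2, 1, 2]
dup   [1, 2, 1, 2, 2]
-     [1, 2, 1, 0]
+     [1, 2, 1]
-     [1, 1]
over  [1, 1, 1]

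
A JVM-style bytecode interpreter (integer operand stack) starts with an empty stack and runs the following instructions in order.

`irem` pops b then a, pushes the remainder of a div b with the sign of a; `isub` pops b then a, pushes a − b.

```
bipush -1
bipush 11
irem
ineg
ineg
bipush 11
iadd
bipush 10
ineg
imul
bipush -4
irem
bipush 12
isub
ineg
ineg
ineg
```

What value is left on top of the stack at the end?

bipush -1 : [-1]
bipush 11 : [-1, 11]
irem      : [-1]
ineg      : [1]
ineg      : [-1]
bipush 11 : [-1, 11]
iadd      : [10]
bipush 10 : [10, 10]
ineg      : [10, -10]
imul      : [-100]
bipush -4 : [-100, -4]
irem      : [0]
bipush 12 : [0, 12]
isub      : [-12]
ineg      : [12]
ineg      : [-12]
ineg      : [12]

12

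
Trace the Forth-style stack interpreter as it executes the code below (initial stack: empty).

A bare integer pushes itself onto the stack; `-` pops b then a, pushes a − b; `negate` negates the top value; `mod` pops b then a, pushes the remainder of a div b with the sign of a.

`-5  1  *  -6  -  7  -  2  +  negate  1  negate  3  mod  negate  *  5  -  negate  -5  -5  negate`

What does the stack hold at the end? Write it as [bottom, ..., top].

-5      -5
1       -5 1
*       -5
-6      -5 -6
-       1
7       1 7
-       -6
2       -6 2
+       -4
negate  4
1       4 1
negate  4 -1
3       4 -1 3
mod     4 -1
negate  4 1
*       4
5       4 5
-       -1
negate  1
-5      1 -5
-5      1 -5 -5
negate  1 -5 5

[1, -5, 5]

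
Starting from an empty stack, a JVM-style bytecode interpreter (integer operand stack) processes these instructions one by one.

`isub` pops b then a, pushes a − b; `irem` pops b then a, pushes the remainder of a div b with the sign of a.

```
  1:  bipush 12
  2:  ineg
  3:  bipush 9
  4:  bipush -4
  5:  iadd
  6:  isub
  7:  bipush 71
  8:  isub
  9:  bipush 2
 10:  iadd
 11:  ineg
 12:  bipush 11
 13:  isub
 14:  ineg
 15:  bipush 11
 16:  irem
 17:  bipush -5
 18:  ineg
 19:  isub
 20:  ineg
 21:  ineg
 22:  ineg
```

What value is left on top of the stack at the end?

14

bipush 12  12
ineg       -12
bipush 9   -12 9
bipush -4  -12 9 -4
iadd       -12 5
isub       -17
bipush 71  -17 71
isub       -88
bipush 2   -88 2
iadd       -86
ineg       86
bipush 11  86 11
isub       75
ineg       -75
bipush 11  -75 11
irem       -9
bipush -5  -9 -5
ineg       -9 5
isub       -14
ineg       14
ineg       -14
ineg       14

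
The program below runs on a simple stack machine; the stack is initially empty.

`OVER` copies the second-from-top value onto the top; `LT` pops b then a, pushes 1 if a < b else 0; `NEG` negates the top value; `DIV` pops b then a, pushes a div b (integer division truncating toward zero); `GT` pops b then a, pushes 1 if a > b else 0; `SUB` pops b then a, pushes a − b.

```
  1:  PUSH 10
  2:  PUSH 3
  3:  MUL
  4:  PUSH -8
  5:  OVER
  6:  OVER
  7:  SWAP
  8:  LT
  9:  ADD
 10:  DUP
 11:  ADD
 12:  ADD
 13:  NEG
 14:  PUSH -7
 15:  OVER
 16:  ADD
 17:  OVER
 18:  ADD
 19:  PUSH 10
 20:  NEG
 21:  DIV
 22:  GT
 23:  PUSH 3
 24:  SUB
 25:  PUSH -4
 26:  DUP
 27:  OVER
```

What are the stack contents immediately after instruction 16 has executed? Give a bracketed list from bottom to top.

[-16, -23]

PUSH 10 → [10]
PUSH 3  → [10, 3]
MUL     → [30]
PUSH -8 → [30, -8]
OVER    → [30, -8, 30]
OVER    → [30, -8, 30, -8]
SWAP    → [30, -8, -8, 30]
LT      → [30, -8, 1]
ADD     → [30, -7]
DUP     → [30, -7, -7]
ADD     → [30, -14]
ADD     → [16]
NEG     → [-16]
PUSH -7 → [-16, -7]
OVER    → [-16, -7, -16]
ADD     → [-16, -23]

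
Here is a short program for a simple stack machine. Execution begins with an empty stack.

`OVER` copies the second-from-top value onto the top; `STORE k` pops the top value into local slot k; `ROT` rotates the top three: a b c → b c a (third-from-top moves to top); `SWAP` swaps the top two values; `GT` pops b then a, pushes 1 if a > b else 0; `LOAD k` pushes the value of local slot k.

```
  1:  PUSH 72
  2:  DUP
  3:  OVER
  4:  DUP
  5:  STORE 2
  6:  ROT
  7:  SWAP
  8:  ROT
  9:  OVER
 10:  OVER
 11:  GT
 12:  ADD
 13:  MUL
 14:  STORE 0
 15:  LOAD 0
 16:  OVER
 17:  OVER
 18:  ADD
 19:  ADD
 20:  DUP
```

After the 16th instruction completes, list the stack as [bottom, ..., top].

[72, 5184, 72]

PUSH 72 -> [72]
DUP     -> [72, 72]
OVER    -> [72, 72, 72]
DUP     -> [72, 72, 72, 72]
STORE 2 -> [72, 72, 72]
ROT     -> [72, 72, 72]
SWAP    -> [72, 72, 72]
ROT     -> [72, 72, 72]
OVER    -> [72, 72, 72, 72]
OVER    -> [72, 72, 72, 72, 72]
GT      -> [72, 72, 72, 0]
ADD     -> [72, 72, 72]
MUL     -> [72, 5184]
STORE 0 -> [72]
LOAD 0  -> [72, 5184]
OVER    -> [72, 5184, 72]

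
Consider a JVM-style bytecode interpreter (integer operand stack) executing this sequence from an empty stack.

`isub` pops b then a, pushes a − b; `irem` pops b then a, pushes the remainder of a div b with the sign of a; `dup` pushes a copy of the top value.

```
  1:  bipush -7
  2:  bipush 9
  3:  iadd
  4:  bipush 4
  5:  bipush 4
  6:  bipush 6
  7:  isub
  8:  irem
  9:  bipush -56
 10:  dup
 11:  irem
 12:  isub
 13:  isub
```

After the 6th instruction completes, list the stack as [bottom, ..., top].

bipush -7 → [-7]
bipush 9  → [-7, 9]
iadd      → [2]
bipush 4  → [2, 4]
bipush 4  → [2, 4, 4]
bipush 6  → [2, 4, 4, 6]

[2, 4, 4, 6]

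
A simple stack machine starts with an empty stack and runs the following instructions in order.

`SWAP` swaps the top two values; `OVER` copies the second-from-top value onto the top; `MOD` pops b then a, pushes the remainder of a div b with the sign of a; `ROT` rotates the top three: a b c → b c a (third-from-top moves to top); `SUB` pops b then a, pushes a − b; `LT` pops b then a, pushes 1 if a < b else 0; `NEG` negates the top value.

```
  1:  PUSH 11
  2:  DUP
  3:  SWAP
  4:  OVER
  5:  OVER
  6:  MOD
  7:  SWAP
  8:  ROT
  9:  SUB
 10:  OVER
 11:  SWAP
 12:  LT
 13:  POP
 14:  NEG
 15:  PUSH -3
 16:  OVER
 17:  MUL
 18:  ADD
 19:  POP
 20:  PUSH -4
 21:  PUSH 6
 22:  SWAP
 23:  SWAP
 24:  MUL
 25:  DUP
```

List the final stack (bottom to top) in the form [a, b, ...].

PUSH 11 : [11]
DUP     : [11, 11]
SWAP    : [11, 11]
OVER    : [11, 11, 11]
OVER    : [11, 11, 11, 11]
MOD     : [11, 11, 0]
SWAP    : [11, 0, 11]
ROT     : [0, 11, 11]
SUB     : [0, 0]
OVER    : [0, 0, 0]
SWAP    : [0, 0, 0]
LT      : [0, 0]
POP     : [0]
NEG     : [0]
PUSH -3 : [0, -3]
OVER    : [0, -3, 0]
MUL     : [0, 0]
ADD     : [0]
POP     : []
PUSH -4 : [-4]
PUSH 6  : [-4, 6]
SWAP    : [6, -4]
SWAP    : [-4, 6]
MUL     : [-24]
DUP     : [-24, -24]

[-24, -24]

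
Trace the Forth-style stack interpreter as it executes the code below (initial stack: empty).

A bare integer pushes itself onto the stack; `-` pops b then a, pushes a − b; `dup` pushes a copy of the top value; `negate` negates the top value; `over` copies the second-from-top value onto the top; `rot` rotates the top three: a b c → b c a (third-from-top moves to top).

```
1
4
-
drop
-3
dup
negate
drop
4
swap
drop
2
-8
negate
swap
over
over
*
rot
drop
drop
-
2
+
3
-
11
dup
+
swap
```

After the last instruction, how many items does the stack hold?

2

1       [1]
4       [1, 4]
-       [-3]
drop    []
-3      [-3]
dup     [-3, -3]
negate  [-3, 3]
drop    [-3]
4       [-3, 4]
swap    [4, -3]
drop    [4]
2       [4, 2]
-8      [4, 2, -8]
negate  [4, 2, 8]
swap    [4, 8, 2]
over    [4, 8, 2, 8]
over    [4, 8, 2, 8, 2]
*       [4, 8, 2, 16]
rot     [4, 2, 16, 8]
drop    [4, 2, 16]
drop    [4, 2]
-       [2]
2       [2, 2]
+       [4]
3       [4, 3]
-       [1]
11      [1, 11]
dup     [1, 11, 11]
+       [1, 22]
swap    [22, 1]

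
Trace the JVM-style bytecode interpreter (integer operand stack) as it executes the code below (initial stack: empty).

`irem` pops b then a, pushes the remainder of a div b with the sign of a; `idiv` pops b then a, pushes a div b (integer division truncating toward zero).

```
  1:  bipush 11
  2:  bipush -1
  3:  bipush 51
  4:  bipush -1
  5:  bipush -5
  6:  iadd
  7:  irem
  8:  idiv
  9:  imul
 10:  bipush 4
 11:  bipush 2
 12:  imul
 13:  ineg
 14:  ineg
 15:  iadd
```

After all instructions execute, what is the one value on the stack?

bipush 11 : [11]
bipush -1 : [11, -1]
bipush 51 : [11, -1, 51]
bipush -1 : [11, -1, 51, -1]
bipush -5 : [11, -1, 51, -1, -5]
iadd      : [11, -1, 51, -6]
irem      : [11, -1, 3]
idiv      : [11, 0]
imul      : [0]
bipush 4  : [0, 4]
bipush 2  : [0, 4, 2]
imul      : [0, 8]
ineg      : [0, -8]
ineg      : [0, 8]
iadd      : [8]

8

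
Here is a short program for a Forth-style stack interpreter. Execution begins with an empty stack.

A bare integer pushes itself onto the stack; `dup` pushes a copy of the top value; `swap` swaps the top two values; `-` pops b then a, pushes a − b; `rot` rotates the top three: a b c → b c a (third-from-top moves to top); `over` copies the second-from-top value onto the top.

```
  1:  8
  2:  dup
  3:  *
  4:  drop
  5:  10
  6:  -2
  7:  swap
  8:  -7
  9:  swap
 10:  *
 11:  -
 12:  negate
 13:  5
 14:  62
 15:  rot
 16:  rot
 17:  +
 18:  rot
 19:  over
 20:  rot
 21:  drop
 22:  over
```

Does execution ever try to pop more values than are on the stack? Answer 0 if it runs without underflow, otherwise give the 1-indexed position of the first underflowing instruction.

8      : [8]
dup    : [8, 8]
*      : [64]
drop   : []
10     : [10]
-2     : [10, -2]
swap   : [-2, 10]
-7     : [-2, 10, -7]
swap   : [-2, -7, 10]
*      : [-2, -70]
-      : [68]
negate : [-68]
5      : [-68, 5]
62     : [-68, 5, 62]
rot    : [5, 62, -68]
rot    : [62, -68, 5]
+      : [62, -63]
rot  — needs 3 operands, stack has 2 → underflow

18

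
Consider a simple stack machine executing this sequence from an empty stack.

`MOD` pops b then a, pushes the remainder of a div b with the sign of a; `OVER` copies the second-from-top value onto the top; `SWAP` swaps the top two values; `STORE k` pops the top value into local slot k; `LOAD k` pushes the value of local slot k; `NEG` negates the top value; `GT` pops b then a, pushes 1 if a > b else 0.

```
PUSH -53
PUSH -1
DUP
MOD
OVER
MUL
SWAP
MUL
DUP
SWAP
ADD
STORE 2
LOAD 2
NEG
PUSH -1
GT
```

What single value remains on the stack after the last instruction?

PUSH -53 → -53
PUSH -1  → -53 -1
DUP      → -53 -1 -1
MOD      → -53 0
OVER     → -53 0 -53
MUL      → -53 0
SWAP     → 0 -53
MUL      → 0
DUP      → 0 0
SWAP     → 0 0
ADD      → 0
STORE 2  → (empty)
LOAD 2   → 0
NEG      → 0
PUSH -1  → 0 -1
GT       → 1

1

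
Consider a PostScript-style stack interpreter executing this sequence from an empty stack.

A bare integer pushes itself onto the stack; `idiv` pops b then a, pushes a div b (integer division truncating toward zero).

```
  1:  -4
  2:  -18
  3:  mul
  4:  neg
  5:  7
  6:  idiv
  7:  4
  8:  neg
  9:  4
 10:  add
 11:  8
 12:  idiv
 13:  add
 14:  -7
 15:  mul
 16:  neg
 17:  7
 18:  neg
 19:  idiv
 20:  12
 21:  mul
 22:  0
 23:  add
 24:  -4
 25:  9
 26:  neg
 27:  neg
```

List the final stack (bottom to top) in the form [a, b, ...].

-4   → -4
-18  → -4 -18
mul  → 72
neg  → -72
7    → -72 7
idiv → -10
4    → -10 4
neg  → -10 -4
4    → -10 -4 4
add  → -10 0
8    → -10 0 8
idiv → -10 0
add  → -10
-7   → -10 -7
mul  → 70
neg  → -70
7    → -70 7
neg  → -70 -7
idiv → 10
12   → 10 12
mul  → 120
0    → 120 0
add  → 120
-4   → 120 -4
9    → 120 -4 9
neg  → 120 -4 -9
neg  → 120 -4 9

[120, -4, 9]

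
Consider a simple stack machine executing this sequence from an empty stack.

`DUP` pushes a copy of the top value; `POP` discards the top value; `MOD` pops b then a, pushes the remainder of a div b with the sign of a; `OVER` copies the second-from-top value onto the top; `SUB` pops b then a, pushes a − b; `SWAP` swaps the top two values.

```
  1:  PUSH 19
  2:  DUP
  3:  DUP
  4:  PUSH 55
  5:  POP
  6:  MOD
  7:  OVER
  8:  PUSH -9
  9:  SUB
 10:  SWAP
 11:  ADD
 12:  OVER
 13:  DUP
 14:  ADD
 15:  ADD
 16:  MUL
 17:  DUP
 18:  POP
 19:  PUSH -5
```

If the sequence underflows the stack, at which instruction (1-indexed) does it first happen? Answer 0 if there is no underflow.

0

PUSH 19 : 19
DUP     : 19 19
DUP     : 19 19 19
PUSH 55 : 19 19 19 55
POP     : 19 19 19
MOD     : 19 0
OVER    : 19 0 19
PUSH -9 : 19 0 19 -9
SUB     : 19 0 28
SWAP    : 19 28 0
ADD     : 19 28
OVER    : 19 28 19
DUP     : 19 28 19 19
ADD     : 19 28 38
ADD     : 19 66
MUL     : 1254
DUP     : 1254 1254
POP     : 1254
PUSH -5 : 1254 -5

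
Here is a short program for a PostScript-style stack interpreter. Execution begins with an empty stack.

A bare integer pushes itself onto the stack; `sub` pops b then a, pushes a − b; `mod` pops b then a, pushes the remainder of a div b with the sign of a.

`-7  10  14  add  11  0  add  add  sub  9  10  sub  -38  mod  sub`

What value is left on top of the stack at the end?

-41

-7  -> [-7]
10  -> [-7, 10]
14  -> [-7, 10, 14]
add -> [-7, 24]
11  -> [-7, 24, 11]
0   -> [-7, 24, 11, 0]
add -> [-7, 24, 11]
add -> [-7, 35]
sub -> [-42]
9   -> [-42, 9]
10  -> [-42, 9, 10]
sub -> [-42, -1]
-38 -> [-42, -1, -38]
mod -> [-42, -1]
sub -> [-41]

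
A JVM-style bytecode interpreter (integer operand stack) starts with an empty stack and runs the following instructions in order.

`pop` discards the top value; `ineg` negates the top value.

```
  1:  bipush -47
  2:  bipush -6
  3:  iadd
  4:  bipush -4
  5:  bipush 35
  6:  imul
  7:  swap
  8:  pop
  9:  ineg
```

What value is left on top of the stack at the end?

140

bipush -47 : -47
bipush -6  : -47 -6
iadd       : -53
bipush -4  : -53 -4
bipush 35  : -53 -4 35
imul       : -53 -140
swap       : -140 -53
pop        : -140
ineg       : 140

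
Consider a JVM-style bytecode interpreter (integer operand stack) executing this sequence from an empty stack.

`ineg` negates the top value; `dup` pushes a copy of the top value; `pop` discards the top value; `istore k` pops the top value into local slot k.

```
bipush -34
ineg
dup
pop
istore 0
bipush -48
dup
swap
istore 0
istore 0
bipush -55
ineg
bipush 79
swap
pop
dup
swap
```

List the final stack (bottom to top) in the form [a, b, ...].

bipush -34 : -34
ineg       : 34
dup        : 34 34
pop        : 34
istore 0   : (empty)
bipush -48 : -48
dup        : -48 -48
swap       : -48 -48
istore 0   : -48
istore 0   : (empty)
bipush -55 : -55
ineg       : 55
bipush 79  : 55 79
swap       : 79 55
pop        : 79
dup        : 79 79
swap       : 79 79

[79, 79]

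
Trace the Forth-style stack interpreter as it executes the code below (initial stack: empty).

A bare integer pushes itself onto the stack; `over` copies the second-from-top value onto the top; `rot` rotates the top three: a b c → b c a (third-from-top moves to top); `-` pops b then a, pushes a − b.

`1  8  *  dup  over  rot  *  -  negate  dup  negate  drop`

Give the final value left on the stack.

56

1      : 1
8      : 1 8
*      : 8
dup    : 8 8
over   : 8 8 8
rot    : 8 8 8
*      : 8 64
-      : -56
negate : 56
dup    : 56 56
negate : 56 -56
drop   : 56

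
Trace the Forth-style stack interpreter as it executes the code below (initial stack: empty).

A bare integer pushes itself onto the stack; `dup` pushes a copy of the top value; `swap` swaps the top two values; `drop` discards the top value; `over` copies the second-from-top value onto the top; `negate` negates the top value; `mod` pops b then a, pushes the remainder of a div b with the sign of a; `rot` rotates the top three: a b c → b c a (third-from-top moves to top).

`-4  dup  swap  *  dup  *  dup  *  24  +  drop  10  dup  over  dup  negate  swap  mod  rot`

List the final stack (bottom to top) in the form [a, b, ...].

-4     : [-4]
dup    : [-4, -4]
swap   : [-4, -4]
*      : [16]
dup    : [16, 16]
*      : [256]
dup    : [256, 256]
*      : [65536]
24     : [65536, 24]
+      : [65560]
drop   : []
10     : [10]
dup    : [10, 10]
over   : [10, 10, 10]
dup    : [10, 10, 10, 10]
negate : [10, 10, 10, -10]
swap   : [10, 10, -10, 10]
mod    : [10, 10, 0]
rot    : [10, 0, 10]

[10, 0, 10]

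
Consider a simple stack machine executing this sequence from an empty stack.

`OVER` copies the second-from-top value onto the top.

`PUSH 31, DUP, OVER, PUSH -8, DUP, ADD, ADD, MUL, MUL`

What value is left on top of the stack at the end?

14415

PUSH 31 -> [31]
DUP     -> [31, 31]
OVER    -> [31, 31, 31]
PUSH -8 -> [31, 31, 31, -8]
DUP     -> [31, 31, 31, -8, -8]
ADD     -> [31, 31, 31, -16]
ADD     -> [31, 31, 15]
MUL     -> [31, 465]
MUL     -> [14415]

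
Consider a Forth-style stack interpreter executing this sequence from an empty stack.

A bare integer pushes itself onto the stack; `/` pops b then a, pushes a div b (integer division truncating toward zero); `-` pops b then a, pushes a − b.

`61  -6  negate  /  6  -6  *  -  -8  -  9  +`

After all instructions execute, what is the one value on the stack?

63

61     : [61]
-6     : [61, -6]
negate : [61, 6]
/      : [10]
6      : [10, 6]
-6     : [10, 6, -6]
*      : [10, -36]
-      : [46]
-8     : [46, -8]
-      : [54]
9      : [54, 9]
+      : [63]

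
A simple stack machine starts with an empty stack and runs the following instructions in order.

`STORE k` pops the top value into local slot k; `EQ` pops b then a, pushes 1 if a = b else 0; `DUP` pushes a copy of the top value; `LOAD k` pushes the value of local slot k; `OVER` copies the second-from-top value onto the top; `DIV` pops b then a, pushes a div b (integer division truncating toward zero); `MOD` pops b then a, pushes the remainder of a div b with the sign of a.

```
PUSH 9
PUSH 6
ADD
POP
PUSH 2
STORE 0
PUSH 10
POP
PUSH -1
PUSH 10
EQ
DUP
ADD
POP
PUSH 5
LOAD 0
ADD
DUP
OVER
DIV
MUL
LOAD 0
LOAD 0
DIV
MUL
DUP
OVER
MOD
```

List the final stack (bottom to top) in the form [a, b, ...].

[7, 0]

PUSH 9   9
PUSH 6   9 6
ADD      15
POP      (empty)
PUSH 2   2
STORE 0  (empty)
PUSH 10  10
POP      (empty)
PUSH -1  -1
PUSH 10  -1 10
EQ       0
DUP      0 0
ADD      0
POP      (empty)
PUSH 5   5
LOAD 0   5 2
ADD      7
DUP      7 7
OVER     7 7 7
DIV      7 1
MUL      7
LOAD 0   7 2
LOAD 0   7 2 2
DIV      7 1
MUL      7
DUP      7 7
OVER     7 7 7
MOD      7 0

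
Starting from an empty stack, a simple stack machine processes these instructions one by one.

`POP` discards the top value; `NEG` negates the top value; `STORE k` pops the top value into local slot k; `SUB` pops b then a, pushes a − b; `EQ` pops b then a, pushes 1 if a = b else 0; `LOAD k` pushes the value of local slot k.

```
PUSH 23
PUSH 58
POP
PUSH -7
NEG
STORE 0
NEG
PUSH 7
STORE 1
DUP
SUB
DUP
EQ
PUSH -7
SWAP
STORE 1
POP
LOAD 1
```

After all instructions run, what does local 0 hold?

7

PUSH 23 -> [23]
PUSH 58 -> [23, 58]
POP     -> [23]
PUSH -7 -> [23, -7]
NEG     -> [23, 7]
STORE 0 -> [23]
NEG     -> [-23]
PUSH 7  -> [-23, 7]
STORE 1 -> [-23]
DUP     -> [-23, -23]
SUB     -> [0]
DUP     -> [0, 0]
EQ      -> [1]
PUSH -7 -> [1, -7]
SWAP    -> [-7, 1]
STORE 1 -> [-7]
POP     -> []
LOAD 1  -> [1]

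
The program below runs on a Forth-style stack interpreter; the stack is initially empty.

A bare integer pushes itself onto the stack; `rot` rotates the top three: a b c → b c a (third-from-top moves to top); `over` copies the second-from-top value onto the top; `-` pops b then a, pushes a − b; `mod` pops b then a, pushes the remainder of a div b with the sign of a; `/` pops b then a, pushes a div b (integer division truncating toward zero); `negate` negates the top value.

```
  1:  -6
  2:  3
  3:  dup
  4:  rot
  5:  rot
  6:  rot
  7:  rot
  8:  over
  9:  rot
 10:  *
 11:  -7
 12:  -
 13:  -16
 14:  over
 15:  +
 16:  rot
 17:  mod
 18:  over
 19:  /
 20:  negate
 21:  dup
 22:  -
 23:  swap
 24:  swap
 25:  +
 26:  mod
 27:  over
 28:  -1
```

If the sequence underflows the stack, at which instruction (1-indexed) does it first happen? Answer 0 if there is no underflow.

-6     → -6
3      → -6 3
dup    → -6 3 3
rot    → 3 3 -6
rot    → 3 -6 3
rot    → -6 3 3
rot    → 3 3 -6
over   → 3 3 -6 3
rot    → 3 -6 3 3
*      → 3 -6 9
-7     → 3 -6 9 -7
-      → 3 -6 16
-16    → 3 -6 16 -16
over   → 3 -6 16 -16 16
+      → 3 -6 16 0
rot    → 3 16 0 -6
mod    → 3 16 0
over   → 3 16 0 16
/      → 3 16 0
negate → 3 16 0
dup    → 3 16 0 0
-      → 3 16 0
swap   → 3 0 16
swap   → 3 16 0
+      → 3 16
mod    → 3
over  — needs 2 operands, stack has 1 → underflow

27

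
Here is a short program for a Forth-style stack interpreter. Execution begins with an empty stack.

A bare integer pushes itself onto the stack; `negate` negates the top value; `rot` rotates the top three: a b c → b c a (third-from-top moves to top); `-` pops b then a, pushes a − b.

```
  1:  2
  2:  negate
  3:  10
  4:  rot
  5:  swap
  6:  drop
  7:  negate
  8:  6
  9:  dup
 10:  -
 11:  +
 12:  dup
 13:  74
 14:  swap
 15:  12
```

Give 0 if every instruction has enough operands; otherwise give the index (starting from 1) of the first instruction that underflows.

4

2      : 2
negate : -2
10     : -2 10
rot  — needs 3 operands, stack has 2 → underflow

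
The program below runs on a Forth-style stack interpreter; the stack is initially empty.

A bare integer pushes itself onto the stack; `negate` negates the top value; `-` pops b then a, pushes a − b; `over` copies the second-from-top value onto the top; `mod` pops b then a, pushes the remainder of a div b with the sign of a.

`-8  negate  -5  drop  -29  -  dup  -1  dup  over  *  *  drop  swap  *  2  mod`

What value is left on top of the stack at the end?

-8     : [-8]
negate : [8]
-5     : [8, -5]
drop   : [8]
-29    : [8, -29]
-      : [37]
dup    : [37, 37]
-1     : [37, 37, -1]
dup    : [37, 37, -1, -1]
over   : [37, 37, -1, -1, -1]
*      : [37, 37, -1, 1]
*      : [37, 37, -1]
drop   : [37, 37]
swap   : [37, 37]
*      : [1369]
2      : [1369, 2]
mod    : [1]

1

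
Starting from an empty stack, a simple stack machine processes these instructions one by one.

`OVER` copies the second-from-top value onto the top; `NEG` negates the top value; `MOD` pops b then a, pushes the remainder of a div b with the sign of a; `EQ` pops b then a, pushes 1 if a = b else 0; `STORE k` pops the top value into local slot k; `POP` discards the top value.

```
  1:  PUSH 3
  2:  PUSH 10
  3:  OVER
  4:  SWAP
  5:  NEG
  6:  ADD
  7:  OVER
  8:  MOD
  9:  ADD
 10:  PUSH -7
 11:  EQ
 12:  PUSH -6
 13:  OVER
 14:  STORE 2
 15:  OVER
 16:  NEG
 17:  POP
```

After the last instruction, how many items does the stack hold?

PUSH 3  : [3]
PUSH 10 : [3, 10]
OVER    : [3, 10, 3]
SWAP    : [3, 3, 10]
NEG     : [3, 3, -10]
ADD     : [3, -7]
OVER    : [3, -7, 3]
MOD     : [3, -1]
ADD     : [2]
PUSH -7 : [2, -7]
EQ      : [0]
PUSH -6 : [0, -6]
OVER    : [0, -6, 0]
STORE 2 : [0, -6]
OVER    : [0, -6, 0]
NEG     : [0, -6, 0]
POP     : [0, -6]

2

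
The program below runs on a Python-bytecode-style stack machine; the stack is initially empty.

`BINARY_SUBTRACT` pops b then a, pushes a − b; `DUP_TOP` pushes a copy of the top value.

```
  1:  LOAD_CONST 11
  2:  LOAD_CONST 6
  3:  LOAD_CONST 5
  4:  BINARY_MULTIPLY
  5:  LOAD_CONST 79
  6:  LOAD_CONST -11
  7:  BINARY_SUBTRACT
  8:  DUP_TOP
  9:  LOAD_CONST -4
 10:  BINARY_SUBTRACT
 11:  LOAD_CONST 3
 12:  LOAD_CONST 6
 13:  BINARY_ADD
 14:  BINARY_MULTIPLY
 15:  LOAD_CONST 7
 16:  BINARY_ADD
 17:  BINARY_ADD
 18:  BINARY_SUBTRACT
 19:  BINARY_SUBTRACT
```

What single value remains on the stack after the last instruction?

924

LOAD_CONST 11   : [11]
LOAD_CONST 6    : [11, 6]
LOAD_CONST 5    : [11, 6, 5]
BINARY_MULTIPLY : [11, 30]
LOAD_CONST 79   : [11, 30, 79]
LOAD_CONST -11  : [11, 30, 79, -11]
BINARY_SUBTRACT : [11, 30, 90]
DUP_TOP         : [11, 30, 90, 90]
LOAD_CONST -4   : [11, 30, 90, 90, -4]
BINARY_SUBTRACT : [11, 30, 90, 94]
LOAD_CONST 3    : [11, 30, 90, 94, 3]
LOAD_CONST 6    : [11, 30, 90, 94, 3, 6]
BINARY_ADD      : [11, 30, 90, 94, 9]
BINARY_MULTIPLY : [11, 30, 90, 846]
LOAD_CONST 7    : [11, 30, 90, 846, 7]
BINARY_ADD      : [11, 30, 90, 853]
BINARY_ADD      : [11, 30, 943]
BINARY_SUBTRACT : [11, -913]
BINARY_SUBTRACT : [924]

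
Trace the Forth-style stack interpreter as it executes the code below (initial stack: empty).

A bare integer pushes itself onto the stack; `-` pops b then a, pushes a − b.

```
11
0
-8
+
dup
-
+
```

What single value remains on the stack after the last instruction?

11  -> 11
0   -> 11 0
-8  -> 11 0 -8
+   -> 11 -8
dup -> 11 -8 -8
-   -> 11 0
+   -> 11

11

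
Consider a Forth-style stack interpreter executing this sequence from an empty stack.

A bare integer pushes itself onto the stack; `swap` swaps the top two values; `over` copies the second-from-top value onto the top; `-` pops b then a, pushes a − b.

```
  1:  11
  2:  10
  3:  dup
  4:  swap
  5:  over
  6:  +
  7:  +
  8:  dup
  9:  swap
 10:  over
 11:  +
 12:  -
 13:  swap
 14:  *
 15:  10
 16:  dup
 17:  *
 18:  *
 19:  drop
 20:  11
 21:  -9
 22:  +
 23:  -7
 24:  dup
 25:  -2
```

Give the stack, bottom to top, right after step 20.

[11]

11   → 11
10   → 11 10
dup  → 11 10 10
swap → 11 10 10
over → 11 10 10 10
+    → 11 10 20
+    → 11 30
dup  → 11 30 30
swap → 11 30 30
over → 11 30 30 30
+    → 11 30 60
-    → 11 -30
swap → -30 11
*    → -330
10   → -330 10
dup  → -330 10 10
*    → -330 100
*    → -33000
drop → (empty)
11   → 11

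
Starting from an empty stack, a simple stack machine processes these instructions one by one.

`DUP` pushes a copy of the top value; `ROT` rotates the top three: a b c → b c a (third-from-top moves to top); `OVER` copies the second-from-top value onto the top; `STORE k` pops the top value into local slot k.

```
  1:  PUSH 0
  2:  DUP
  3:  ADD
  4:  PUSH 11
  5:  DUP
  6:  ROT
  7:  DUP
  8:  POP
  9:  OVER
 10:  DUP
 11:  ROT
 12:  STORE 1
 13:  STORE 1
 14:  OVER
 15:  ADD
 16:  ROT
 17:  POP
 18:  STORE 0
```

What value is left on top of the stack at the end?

PUSH 0   [0]
DUP      [0, 0]
ADD      [0]
PUSH 11  [0, 11]
DUP      [0, 11, 11]
ROT      [11, 11, 0]
DUP      [11, 11, 0, 0]
POP      [11, 11, 0]
OVER     [11, 11, 0, 11]
DUP      [11, 11, 0, 11, 11]
ROT      [11, 11, 11, 11, 0]
STORE 1  [11, 11, 11, 11]
STORE 1  [11, 11, 11]
OVER     [11, 11, 11, 11]
ADD      [11, 11, 22]
ROT      [11, 22, 11]
POP      [11, 22]
STORE 0  [11]

11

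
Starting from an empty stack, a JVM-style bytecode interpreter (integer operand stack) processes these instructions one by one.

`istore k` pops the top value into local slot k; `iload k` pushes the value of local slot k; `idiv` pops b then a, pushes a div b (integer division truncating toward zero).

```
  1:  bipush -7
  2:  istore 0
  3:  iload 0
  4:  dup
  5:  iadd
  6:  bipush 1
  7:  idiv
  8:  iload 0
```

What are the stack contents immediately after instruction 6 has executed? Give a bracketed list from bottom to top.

[-14, 1]

bipush -7 : -7
istore 0  : (empty)
iload 0   : -7
dup       : -7 -7
iadd      : -14
bipush 1  : -14 1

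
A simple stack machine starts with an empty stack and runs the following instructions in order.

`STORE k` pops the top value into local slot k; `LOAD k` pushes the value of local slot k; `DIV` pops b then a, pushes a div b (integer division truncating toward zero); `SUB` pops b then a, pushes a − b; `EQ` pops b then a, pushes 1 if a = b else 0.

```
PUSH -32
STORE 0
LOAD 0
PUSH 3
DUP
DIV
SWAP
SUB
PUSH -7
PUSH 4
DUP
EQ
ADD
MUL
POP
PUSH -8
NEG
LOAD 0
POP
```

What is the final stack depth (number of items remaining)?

PUSH -32  -32
STORE 0   (empty)
LOAD 0    -32
PUSH 3    -32 3
DUP       -32 3 3
DIV       -32 1
SWAP      1 -32
SUB       33
PUSH -7   33 -7
PUSH 4    33 -7 4
DUP       33 -7 4 4
EQ        33 -7 1
ADD       33 -6
MUL       -198
POP       (empty)
PUSH -8   -8
NEG       8
LOAD 0    8 -32
POP       8

1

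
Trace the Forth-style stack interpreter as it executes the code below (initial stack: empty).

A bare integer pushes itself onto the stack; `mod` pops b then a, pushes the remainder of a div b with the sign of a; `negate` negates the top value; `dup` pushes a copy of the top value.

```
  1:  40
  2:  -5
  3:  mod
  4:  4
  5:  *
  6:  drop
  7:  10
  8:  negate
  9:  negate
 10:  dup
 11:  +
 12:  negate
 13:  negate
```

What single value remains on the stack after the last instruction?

20

40     → [40]
-5     → [40, -5]
mod    → [0]
4      → [0, 4]
*      → [0]
drop   → []
10     → [10]
negate → [-10]
negate → [10]
dup    → [10, 10]
+      → [20]
negate → [-20]
negate → [20]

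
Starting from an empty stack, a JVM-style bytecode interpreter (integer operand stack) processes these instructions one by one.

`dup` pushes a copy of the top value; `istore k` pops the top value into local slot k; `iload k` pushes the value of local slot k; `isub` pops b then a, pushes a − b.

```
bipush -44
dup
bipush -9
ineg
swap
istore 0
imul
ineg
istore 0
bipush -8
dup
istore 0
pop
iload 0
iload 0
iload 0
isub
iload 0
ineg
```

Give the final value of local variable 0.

bipush -44 : -44
dup        : -44 -44
bipush -9  : -44 -44 -9
ineg       : -44 -44 9
swap       : -44 9 -44
istore 0   : -44 9
imul       : -396
ineg       : 396
istore 0   : (empty)
bipush -8  : -8
dup        : -8 -8
istore 0   : -8
pop        : (empty)
iload 0    : -8
iload 0    : -8 -8
iload 0    : -8 -8 -8
isub       : -8 0
iload 0    : -8 0 -8
ineg       : -8 0 8

-8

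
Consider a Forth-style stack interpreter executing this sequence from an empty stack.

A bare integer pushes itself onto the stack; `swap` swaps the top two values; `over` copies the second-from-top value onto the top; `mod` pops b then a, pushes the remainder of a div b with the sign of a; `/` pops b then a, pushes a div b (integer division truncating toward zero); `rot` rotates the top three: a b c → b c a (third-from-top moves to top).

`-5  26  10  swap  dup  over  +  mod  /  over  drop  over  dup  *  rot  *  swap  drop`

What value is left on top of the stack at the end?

-125

-5   → [-5]
26   → [-5, 26]
10   → [-5, 26, 10]
swap → [-5, 10, 26]
dup  → [-5, 10, 26, 26]
over → [-5, 10, 26, 26, 26]
+    → [-5, 10, 26, 52]
mod  → [-5, 10, 26]
/    → [-5, 0]
over → [-5, 0, -5]
drop → [-5, 0]
over → [-5, 0, -5]
dup  → [-5, 0, -5, -5]
*    → [-5, 0, 25]
rot  → [0, 25, -5]
*    → [0, -125]
swap → [-125, 0]
drop → [-125]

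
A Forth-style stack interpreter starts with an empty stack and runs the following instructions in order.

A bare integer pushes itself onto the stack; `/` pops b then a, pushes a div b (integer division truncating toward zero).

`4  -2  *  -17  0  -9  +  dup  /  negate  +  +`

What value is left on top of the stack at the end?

-26

4      : [4]
-2     : [4, -2]
*      : [-8]
-17    : [-8, -17]
0      : [-8, -17, 0]
-9     : [-8, -17, 0, -9]
+      : [-8, -17, -9]
dup    : [-8, -17, -9, -9]
/      : [-8, -17, 1]
negate : [-8, -17, -1]
+      : [-8, -18]
+      : [-26]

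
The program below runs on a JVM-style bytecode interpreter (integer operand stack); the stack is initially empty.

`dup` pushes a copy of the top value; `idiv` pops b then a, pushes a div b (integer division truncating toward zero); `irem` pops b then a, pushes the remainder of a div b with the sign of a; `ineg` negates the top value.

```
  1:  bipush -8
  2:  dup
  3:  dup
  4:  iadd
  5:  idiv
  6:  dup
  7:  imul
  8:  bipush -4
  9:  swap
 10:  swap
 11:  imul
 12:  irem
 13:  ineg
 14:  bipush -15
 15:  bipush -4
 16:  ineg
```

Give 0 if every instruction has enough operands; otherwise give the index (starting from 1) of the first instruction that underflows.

bipush -8 -> -8
dup       -> -8 -8
dup       -> -8 -8 -8
iadd      -> -8 -16
idiv      -> 0
dup       -> 0 0
imul      -> 0
bipush -4 -> 0 -4
swap      -> -4 0
swap      -> 0 -4
imul      -> 0
irem  — needs 2 operands, stack has 1 → underflow

12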